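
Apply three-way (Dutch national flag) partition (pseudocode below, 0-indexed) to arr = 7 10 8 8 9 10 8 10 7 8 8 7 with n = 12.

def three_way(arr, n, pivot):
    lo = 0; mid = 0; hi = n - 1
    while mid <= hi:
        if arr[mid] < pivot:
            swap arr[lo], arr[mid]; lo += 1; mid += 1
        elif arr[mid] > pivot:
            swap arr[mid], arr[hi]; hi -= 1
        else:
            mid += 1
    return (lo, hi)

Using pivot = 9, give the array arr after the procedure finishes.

7 7 8 8 8 8 8 7 9 10 10 10

pivot = 9; lo=0, mid=0, hi=11
arr[mid]=7<9: swap arr[0],arr[0]; lo=1,mid=1 → 7 10 8 8 9 10 8 10 7 8 8 7
arr[mid]=10>9: swap arr[1],arr[11]; hi=10 → 7 7 8 8 9 10 8 10 7 8 8 10
arr[mid]=7<9: swap arr[1],arr[1]; lo=2,mid=2 → 7 7 8 8 9 10 8 10 7 8 8 10
arr[mid]=8<9: swap arr[2],arr[2]; lo=3,mid=3 → 7 7 8 8 9 10 8 10 7 8 8 10
arr[mid]=8<9: swap arr[3],arr[3]; lo=4,mid=4 → 7 7 8 8 9 10 8 10 7 8 8 10
arr[mid]=9=9: mid=5
arr[mid]=10>9: swap arr[5],arr[10]; hi=9 → 7 7 8 8 9 8 8 10 7 8 10 10
arr[mid]=8<9: swap arr[4],arr[5]; lo=5,mid=6 → 7 7 8 8 8 9 8 10 7 8 10 10
arr[mid]=8<9: swap arr[5],arr[6]; lo=6,mid=7 → 7 7 8 8 8 8 9 10 7 8 10 10
arr[mid]=10>9: swap arr[7],arr[9]; hi=8 → 7 7 8 8 8 8 9 8 7 10 10 10
arr[mid]=8<9: swap arr[6],arr[7]; lo=7,mid=8 → 7 7 8 8 8 8 8 9 7 10 10 10
arr[mid]=7<9: swap arr[7],arr[8]; lo=8,mid=9 → 7 7 8 8 8 8 8 7 9 10 10 10
end: lo=8, hi=8; arr = 7 7 8 8 8 8 8 7 9 10 10 10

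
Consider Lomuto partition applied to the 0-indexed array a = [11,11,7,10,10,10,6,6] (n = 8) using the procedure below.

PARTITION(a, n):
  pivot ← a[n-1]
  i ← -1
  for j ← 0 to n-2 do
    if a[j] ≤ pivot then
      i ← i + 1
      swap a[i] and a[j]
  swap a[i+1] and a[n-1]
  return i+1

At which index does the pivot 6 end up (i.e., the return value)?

1

pivot = a[7] = 6; i = -1
j=0: a[0]=11 > 6 → no swap
j=1: a[1]=11 > 6 → no swap
j=2: a[2]=7 > 6 → no swap
j=3: a[3]=10 > 6 → no swap
j=4: a[4]=10 > 6 → no swap
j=5: a[5]=10 > 6 → no swap
j=6: a[6]=6 ≤ 6 → i=0, swap a[0],a[6] → [6,11,7,10,10,10,11,6]
final swap a[1],a[7] → [6,6,7,10,10,10,11,11]; return 1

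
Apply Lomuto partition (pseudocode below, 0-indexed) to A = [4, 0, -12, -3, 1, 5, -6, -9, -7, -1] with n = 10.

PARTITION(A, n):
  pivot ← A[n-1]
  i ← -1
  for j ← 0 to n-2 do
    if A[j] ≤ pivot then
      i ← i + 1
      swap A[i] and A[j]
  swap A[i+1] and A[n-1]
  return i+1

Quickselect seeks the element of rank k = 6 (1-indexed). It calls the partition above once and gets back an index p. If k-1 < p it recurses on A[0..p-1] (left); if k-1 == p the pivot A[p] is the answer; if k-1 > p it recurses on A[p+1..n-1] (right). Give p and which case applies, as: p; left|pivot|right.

pivot = A[9] = -1; i = -1
j=0: A[0]=4 > -1 → no swap
j=1: A[1]=0 > -1 → no swap
j=2: A[2]=-12 ≤ -1 → i=0, swap A[0],A[2] → [-12, 0, 4, -3, 1, 5, -6, -9, -7, -1]
j=3: A[3]=-3 ≤ -1 → i=1, swap A[1],A[3] → [-12, -3, 4, 0, 1, 5, -6, -9, -7, -1]
j=4: A[4]=1 > -1 → no swap
j=5: A[5]=5 > -1 → no swap
j=6: A[6]=-6 ≤ -1 → i=2, swap A[2],A[6] → [-12, -3, -6, 0, 1, 5, 4, -9, -7, -1]
j=7: A[7]=-9 ≤ -1 → i=3, swap A[3],A[7] → [-12, -3, -6, -9, 1, 5, 4, 0, -7, -1]
j=8: A[8]=-7 ≤ -1 → i=4, swap A[4],A[8] → [-12, -3, -6, -9, -7, 5, 4, 0, 1, -1]
final swap A[5],A[9] → [-12, -3, -6, -9, -7, -1, 4, 0, 1, 5]; return 5
p = 5; k-1 = 5 == 5 ⇒ pivot

5; pivot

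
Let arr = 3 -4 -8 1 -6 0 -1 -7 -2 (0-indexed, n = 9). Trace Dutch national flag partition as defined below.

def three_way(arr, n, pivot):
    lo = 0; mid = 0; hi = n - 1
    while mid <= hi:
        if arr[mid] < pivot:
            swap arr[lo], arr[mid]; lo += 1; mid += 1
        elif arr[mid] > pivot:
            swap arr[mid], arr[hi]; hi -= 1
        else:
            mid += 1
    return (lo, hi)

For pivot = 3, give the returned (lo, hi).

pivot = 3; lo=0, mid=0, hi=8
arr[mid]=3=3: mid=1
arr[mid]=-4<3: swap arr[0],arr[1]; lo=1,mid=2 → -4 3 -8 1 -6 0 -1 -7 -2
arr[mid]=-8<3: swap arr[1],arr[2]; lo=2,mid=3 → -4 -8 3 1 -6 0 -1 -7 -2
arr[mid]=1<3: swap arr[2],arr[3]; lo=3,mid=4 → -4 -8 1 3 -6 0 -1 -7 -2
arr[mid]=-6<3: swap arr[3],arr[4]; lo=4,mid=5 → -4 -8 1 -6 3 0 -1 -7 -2
arr[mid]=0<3: swap arr[4],arr[5]; lo=5,mid=6 → -4 -8 1 -6 0 3 -1 -7 -2
arr[mid]=-1<3: swap arr[5],arr[6]; lo=6,mid=7 → -4 -8 1 -6 0 -1 3 -7 -2
arr[mid]=-7<3: swap arr[6],arr[7]; lo=7,mid=8 → -4 -8 1 -6 0 -1 -7 3 -2
arr[mid]=-2<3: swap arr[7],arr[8]; lo=8,mid=9 → -4 -8 1 -6 0 -1 -7 -2 3
end: lo=8, hi=8; arr = -4 -8 1 -6 0 -1 -7 -2 3

(8, 8)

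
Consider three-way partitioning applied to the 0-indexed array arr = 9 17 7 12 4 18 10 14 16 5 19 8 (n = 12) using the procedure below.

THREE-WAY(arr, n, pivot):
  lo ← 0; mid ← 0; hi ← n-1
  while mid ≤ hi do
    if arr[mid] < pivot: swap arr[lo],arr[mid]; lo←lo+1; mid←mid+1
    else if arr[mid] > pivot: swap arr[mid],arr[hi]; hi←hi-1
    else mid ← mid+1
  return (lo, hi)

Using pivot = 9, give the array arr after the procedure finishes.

8 7 5 4 9 10 14 16 18 19 12 17

lo=0 mid=0 hi=11
9=9: mid=1
17>9: swap(1,11), hi=10 ⇒ 9 8 7 12 4 18 10 14 16 5 19 17
8<9: swap(0,1), lo=1 mid=2 ⇒ 8 9 7 12 4 18 10 14 16 5 19 17
7<9: swap(1,2), lo=2 mid=3 ⇒ 8 7 9 12 4 18 10 14 16 5 19 17
12>9: swap(3,10), hi=9 ⇒ 8 7 9 19 4 18 10 14 16 5 12 17
19>9: swap(3,9), hi=8 ⇒ 8 7 9 5 4 18 10 14 16 19 12 17
5<9: swap(2,3), lo=3 mid=4 ⇒ 8 7 5 9 4 18 10 14 16 19 12 17
4<9: swap(3,4), lo=4 mid=5 ⇒ 8 7 5 4 9 18 10 14 16 19 12 17
18>9: swap(5,8), hi=7 ⇒ 8 7 5 4 9 16 10 14 18 19 12 17
16>9: swap(5,7), hi=6 ⇒ 8 7 5 4 9 14 10 16 18 19 12 17
14>9: swap(5,6), hi=5 ⇒ 8 7 5 4 9 10 14 16 18 19 12 17
10>9: swap(5,5), hi=4 ⇒ 8 7 5 4 9 10 14 16 18 19 12 17
done. lo=4 hi=4; arr=8 7 5 4 9 10 14 16 18 19 12 17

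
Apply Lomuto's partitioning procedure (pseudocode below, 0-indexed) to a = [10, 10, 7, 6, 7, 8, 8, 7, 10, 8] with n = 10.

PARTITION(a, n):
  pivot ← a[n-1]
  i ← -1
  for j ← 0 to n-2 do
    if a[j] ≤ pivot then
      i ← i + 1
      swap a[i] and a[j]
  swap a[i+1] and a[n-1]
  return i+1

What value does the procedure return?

pivot = a[9] = 8; i = -1
j=0: a[0]=10 > 8 → no swap
j=1: a[1]=10 > 8 → no swap
j=2: a[2]=7 ≤ 8 → i=0, swap a[0],a[2] → [7, 10, 10, 6, 7, 8, 8, 7, 10, 8]
j=3: a[3]=6 ≤ 8 → i=1, swap a[1],a[3] → [7, 6, 10, 10, 7, 8, 8, 7, 10, 8]
j=4: a[4]=7 ≤ 8 → i=2, swap a[2],a[4] → [7, 6, 7, 10, 10, 8, 8, 7, 10, 8]
j=5: a[5]=8 ≤ 8 → i=3, swap a[3],a[5] → [7, 6, 7, 8, 10, 10, 8, 7, 10, 8]
j=6: a[6]=8 ≤ 8 → i=4, swap a[4],a[6] → [7, 6, 7, 8, 8, 10, 10, 7, 10, 8]
j=7: a[7]=7 ≤ 8 → i=5, swap a[5],a[7] → [7, 6, 7, 8, 8, 7, 10, 10, 10, 8]
j=8: a[8]=10 > 8 → no swap
final swap a[6],a[9] → [7, 6, 7, 8, 8, 7, 8, 10, 10, 10]; return 6

6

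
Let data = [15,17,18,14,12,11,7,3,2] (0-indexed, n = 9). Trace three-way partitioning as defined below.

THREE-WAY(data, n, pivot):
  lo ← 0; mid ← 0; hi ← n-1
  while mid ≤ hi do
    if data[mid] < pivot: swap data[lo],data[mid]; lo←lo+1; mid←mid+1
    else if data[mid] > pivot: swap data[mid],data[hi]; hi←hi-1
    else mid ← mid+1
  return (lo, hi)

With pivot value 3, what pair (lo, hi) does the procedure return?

lo=0 mid=0 hi=8
15>3: swap(0,8), hi=7 ⇒ [2,17,18,14,12,11,7,3,15]
2<3: swap(0,0), lo=1 mid=1 ⇒ [2,17,18,14,12,11,7,3,15]
17>3: swap(1,7), hi=6 ⇒ [2,3,18,14,12,11,7,17,15]
3=3: mid=2
18>3: swap(2,6), hi=5 ⇒ [2,3,7,14,12,11,18,17,15]
7>3: swap(2,5), hi=4 ⇒ [2,3,11,14,12,7,18,17,15]
11>3: swap(2,4), hi=3 ⇒ [2,3,12,14,11,7,18,17,15]
12>3: swap(2,3), hi=2 ⇒ [2,3,14,12,11,7,18,17,15]
14>3: swap(2,2), hi=1 ⇒ [2,3,14,12,11,7,18,17,15]
done. lo=1 hi=1; data=[2,3,14,12,11,7,18,17,15]

(1, 1)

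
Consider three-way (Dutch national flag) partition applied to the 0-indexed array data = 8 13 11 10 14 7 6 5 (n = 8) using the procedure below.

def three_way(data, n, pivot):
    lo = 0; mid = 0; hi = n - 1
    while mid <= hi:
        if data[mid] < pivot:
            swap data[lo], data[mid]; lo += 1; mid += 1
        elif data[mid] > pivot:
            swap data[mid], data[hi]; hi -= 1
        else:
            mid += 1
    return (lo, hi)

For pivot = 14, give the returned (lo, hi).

(7, 7)

pivot = 14; lo=0, mid=0, hi=7
data[mid]=8<14: swap data[0],data[0]; lo=1,mid=1 → 8 13 11 10 14 7 6 5
data[mid]=13<14: swap data[1],data[1]; lo=2,mid=2 → 8 13 11 10 14 7 6 5
data[mid]=11<14: swap data[2],data[2]; lo=3,mid=3 → 8 13 11 10 14 7 6 5
data[mid]=10<14: swap data[3],data[3]; lo=4,mid=4 → 8 13 11 10 14 7 6 5
data[mid]=14=14: mid=5
data[mid]=7<14: swap data[4],data[5]; lo=5,mid=6 → 8 13 11 10 7 14 6 5
data[mid]=6<14: swap data[5],data[6]; lo=6,mid=7 → 8 13 11 10 7 6 14 5
data[mid]=5<14: swap data[6],data[7]; lo=7,mid=8 → 8 13 11 10 7 6 5 14
end: lo=7, hi=7; data = 8 13 11 10 7 6 5 14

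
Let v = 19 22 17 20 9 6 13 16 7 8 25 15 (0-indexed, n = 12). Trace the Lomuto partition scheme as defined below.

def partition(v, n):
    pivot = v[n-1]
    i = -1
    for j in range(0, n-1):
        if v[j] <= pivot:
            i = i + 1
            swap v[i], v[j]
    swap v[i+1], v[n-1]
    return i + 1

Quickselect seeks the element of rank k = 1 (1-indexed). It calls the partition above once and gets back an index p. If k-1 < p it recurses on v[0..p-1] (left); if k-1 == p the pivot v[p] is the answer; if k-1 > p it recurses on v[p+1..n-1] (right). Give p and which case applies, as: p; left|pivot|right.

5; left

pivot=15, i=-1
j=0: 19>15, skip
j=1: 22>15, skip
j=2: 17>15, skip
j=3: 20>15, skip
j=4: 9≤15, i=0, swap(0,4) ⇒ 9 22 17 20 19 6 13 16 7 8 25 15
j=5: 6≤15, i=1, swap(1,5) ⇒ 9 6 17 20 19 22 13 16 7 8 25 15
j=6: 13≤15, i=2, swap(2,6) ⇒ 9 6 13 20 19 22 17 16 7 8 25 15
j=7: 16>15, skip
j=8: 7≤15, i=3, swap(3,8) ⇒ 9 6 13 7 19 22 17 16 20 8 25 15
j=9: 8≤15, i=4, swap(4,9) ⇒ 9 6 13 7 8 22 17 16 20 19 25 15
j=10: 25>15, skip
swap(5,11) ⇒ 9 6 13 7 8 15 17 16 20 19 25 22; return 5
p = 5; k-1 = 0 < 5 ⇒ left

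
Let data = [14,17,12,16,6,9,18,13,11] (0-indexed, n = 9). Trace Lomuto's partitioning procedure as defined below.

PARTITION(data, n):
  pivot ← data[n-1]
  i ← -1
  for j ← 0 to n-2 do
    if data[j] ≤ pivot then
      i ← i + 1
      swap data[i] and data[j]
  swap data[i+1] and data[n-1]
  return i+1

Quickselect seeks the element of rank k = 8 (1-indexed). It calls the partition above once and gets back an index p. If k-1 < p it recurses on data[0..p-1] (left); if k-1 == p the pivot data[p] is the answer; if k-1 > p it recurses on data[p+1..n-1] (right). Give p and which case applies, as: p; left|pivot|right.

pivot=11, i=-1
j=0: 14>11, skip
j=1: 17>11, skip
j=2: 12>11, skip
j=3: 16>11, skip
j=4: 6≤11, i=0, swap(0,4) ⇒ [6,17,12,16,14,9,18,13,11]
j=5: 9≤11, i=1, swap(1,5) ⇒ [6,9,12,16,14,17,18,13,11]
j=6: 18>11, skip
j=7: 13>11, skip
swap(2,8) ⇒ [6,9,11,16,14,17,18,13,12]; return 2
p = 2; k-1 = 7 > 2 ⇒ right

2; right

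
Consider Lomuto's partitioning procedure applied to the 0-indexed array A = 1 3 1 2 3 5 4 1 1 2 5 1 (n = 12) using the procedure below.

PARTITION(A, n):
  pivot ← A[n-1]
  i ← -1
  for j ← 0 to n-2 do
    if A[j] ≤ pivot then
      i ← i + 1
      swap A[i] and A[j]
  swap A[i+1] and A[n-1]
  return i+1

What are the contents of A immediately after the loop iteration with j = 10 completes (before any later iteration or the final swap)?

pivot = A[11] = 1; i = -1
j=0: A[0]=1 ≤ 1 → i=0, swap A[0],A[0] (no change) → 1 3 1 2 3 5 4 1 1 2 5 1
j=1: A[1]=3 > 1 → no swap
j=2: A[2]=1 ≤ 1 → i=1, swap A[1],A[2] → 1 1 3 2 3 5 4 1 1 2 5 1
j=3: A[3]=2 > 1 → no swap
j=4: A[4]=3 > 1 → no swap
j=5: A[5]=5 > 1 → no swap
j=6: A[6]=4 > 1 → no swap
j=7: A[7]=1 ≤ 1 → i=2, swap A[2],A[7] → 1 1 1 2 3 5 4 3 1 2 5 1
j=8: A[8]=1 ≤ 1 → i=3, swap A[3],A[8] → 1 1 1 1 3 5 4 3 2 2 5 1
j=9: A[9]=2 > 1 → no swap
j=10: A[10]=5 > 1 → no swap
(after j=10) A = 1 1 1 1 3 5 4 3 2 2 5 1

1 1 1 1 3 5 4 3 2 2 5 1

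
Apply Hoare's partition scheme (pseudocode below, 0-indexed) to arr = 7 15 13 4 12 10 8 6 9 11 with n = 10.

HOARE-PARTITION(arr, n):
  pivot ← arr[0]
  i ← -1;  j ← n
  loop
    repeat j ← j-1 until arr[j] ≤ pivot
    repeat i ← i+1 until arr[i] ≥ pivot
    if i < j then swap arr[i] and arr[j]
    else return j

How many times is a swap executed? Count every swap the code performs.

2

pivot = arr[0] = 7; i = -1, j = 10
j→7 (arr[7]=6≤7), i→0 (arr[0]=7≥7); i<j, swap → 6 15 13 4 12 10 8 7 9 11
j→3 (arr[3]=4≤7), i→1 (arr[1]=15≥7); i<j, swap → 6 4 13 15 12 10 8 7 9 11
j→1, i→2; i≥j, return j=1. arr = 6 4 13 15 12 10 8 7 9 11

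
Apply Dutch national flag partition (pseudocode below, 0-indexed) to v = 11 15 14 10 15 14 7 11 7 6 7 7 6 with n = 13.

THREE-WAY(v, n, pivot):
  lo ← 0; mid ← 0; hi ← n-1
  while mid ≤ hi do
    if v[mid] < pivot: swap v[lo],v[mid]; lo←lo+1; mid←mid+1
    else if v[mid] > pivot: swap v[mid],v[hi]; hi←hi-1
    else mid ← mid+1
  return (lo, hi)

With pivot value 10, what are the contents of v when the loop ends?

6 7 7 6 7 7 10 11 14 15 14 15 11

pivot = 10; lo=0, mid=0, hi=12
v[mid]=11>10: swap v[0],v[12]; hi=11 → 6 15 14 10 15 14 7 11 7 6 7 7 11
v[mid]=6<10: swap v[0],v[0]; lo=1,mid=1 → 6 15 14 10 15 14 7 11 7 6 7 7 11
v[mid]=15>10: swap v[1],v[11]; hi=10 → 6 7 14 10 15 14 7 11 7 6 7 15 11
v[mid]=7<10: swap v[1],v[1]; lo=2,mid=2 → 6 7 14 10 15 14 7 11 7 6 7 15 11
v[mid]=14>10: swap v[2],v[10]; hi=9 → 6 7 7 10 15 14 7 11 7 6 14 15 11
v[mid]=7<10: swap v[2],v[2]; lo=3,mid=3 → 6 7 7 10 15 14 7 11 7 6 14 15 11
v[mid]=10=10: mid=4
v[mid]=15>10: swap v[4],v[9]; hi=8 → 6 7 7 10 6 14 7 11 7 15 14 15 11
v[mid]=6<10: swap v[3],v[4]; lo=4,mid=5 → 6 7 7 6 10 14 7 11 7 15 14 15 11
v[mid]=14>10: swap v[5],v[8]; hi=7 → 6 7 7 6 10 7 7 11 14 15 14 15 11
v[mid]=7<10: swap v[4],v[5]; lo=5,mid=6 → 6 7 7 6 7 10 7 11 14 15 14 15 11
v[mid]=7<10: swap v[5],v[6]; lo=6,mid=7 → 6 7 7 6 7 7 10 11 14 15 14 15 11
v[mid]=11>10: swap v[7],v[7]; hi=6 → 6 7 7 6 7 7 10 11 14 15 14 15 11
end: lo=6, hi=6; v = 6 7 7 6 7 7 10 11 14 15 14 15 11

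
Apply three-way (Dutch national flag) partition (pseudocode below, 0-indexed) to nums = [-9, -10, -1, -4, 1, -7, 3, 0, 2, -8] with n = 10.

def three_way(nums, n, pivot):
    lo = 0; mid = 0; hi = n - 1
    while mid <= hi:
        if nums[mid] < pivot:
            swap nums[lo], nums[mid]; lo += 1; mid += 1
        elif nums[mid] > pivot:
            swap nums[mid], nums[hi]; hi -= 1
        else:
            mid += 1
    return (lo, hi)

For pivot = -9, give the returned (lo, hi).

lo=0 mid=0 hi=9
-9=-9: mid=1
-10<-9: swap(0,1), lo=1 mid=2 ⇒ [-10, -9, -1, -4, 1, -7, 3, 0, 2, -8]
-1>-9: swap(2,9), hi=8 ⇒ [-10, -9, -8, -4, 1, -7, 3, 0, 2, -1]
-8>-9: swap(2,8), hi=7 ⇒ [-10, -9, 2, -4, 1, -7, 3, 0, -8, -1]
2>-9: swap(2,7), hi=6 ⇒ [-10, -9, 0, -4, 1, -7, 3, 2, -8, -1]
0>-9: swap(2,6), hi=5 ⇒ [-10, -9, 3, -4, 1, -7, 0, 2, -8, -1]
3>-9: swap(2,5), hi=4 ⇒ [-10, -9, -7, -4, 1, 3, 0, 2, -8, -1]
-7>-9: swap(2,4), hi=3 ⇒ [-10, -9, 1, -4, -7, 3, 0, 2, -8, -1]
1>-9: swap(2,3), hi=2 ⇒ [-10, -9, -4, 1, -7, 3, 0, 2, -8, -1]
-4>-9: swap(2,2), hi=1 ⇒ [-10, -9, -4, 1, -7, 3, 0, 2, -8, -1]
done. lo=1 hi=1; nums=[-10, -9, -4, 1, -7, 3, 0, 2, -8, -1]

(1, 1)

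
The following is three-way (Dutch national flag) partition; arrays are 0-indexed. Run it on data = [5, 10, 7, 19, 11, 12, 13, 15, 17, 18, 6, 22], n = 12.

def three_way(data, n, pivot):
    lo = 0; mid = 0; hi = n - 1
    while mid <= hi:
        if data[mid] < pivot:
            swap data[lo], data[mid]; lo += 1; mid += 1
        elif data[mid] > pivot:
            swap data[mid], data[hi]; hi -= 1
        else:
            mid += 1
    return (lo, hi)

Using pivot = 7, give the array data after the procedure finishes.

lo=0 mid=0 hi=11
5<7: swap(0,0), lo=1 mid=1 ⇒ [5, 10, 7, 19, 11, 12, 13, 15, 17, 18, 6, 22]
10>7: swap(1,11), hi=10 ⇒ [5, 22, 7, 19, 11, 12, 13, 15, 17, 18, 6, 10]
22>7: swap(1,10), hi=9 ⇒ [5, 6, 7, 19, 11, 12, 13, 15, 17, 18, 22, 10]
6<7: swap(1,1), lo=2 mid=2 ⇒ [5, 6, 7, 19, 11, 12, 13, 15, 17, 18, 22, 10]
7=7: mid=3
19>7: swap(3,9), hi=8 ⇒ [5, 6, 7, 18, 11, 12, 13, 15, 17, 19, 22, 10]
18>7: swap(3,8), hi=7 ⇒ [5, 6, 7, 17, 11, 12, 13, 15, 18, 19, 22, 10]
17>7: swap(3,7), hi=6 ⇒ [5, 6, 7, 15, 11, 12, 13, 17, 18, 19, 22, 10]
15>7: swap(3,6), hi=5 ⇒ [5, 6, 7, 13, 11, 12, 15, 17, 18, 19, 22, 10]
13>7: swap(3,5), hi=4 ⇒ [5, 6, 7, 12, 11, 13, 15, 17, 18, 19, 22, 10]
12>7: swap(3,4), hi=3 ⇒ [5, 6, 7, 11, 12, 13, 15, 17, 18, 19, 22, 10]
11>7: swap(3,3), hi=2 ⇒ [5, 6, 7, 11, 12, 13, 15, 17, 18, 19, 22, 10]
done. lo=2 hi=2; data=[5, 6, 7, 11, 12, 13, 15, 17, 18, 19, 22, 10]

[5, 6, 7, 11, 12, 13, 15, 17, 18, 19, 22, 10]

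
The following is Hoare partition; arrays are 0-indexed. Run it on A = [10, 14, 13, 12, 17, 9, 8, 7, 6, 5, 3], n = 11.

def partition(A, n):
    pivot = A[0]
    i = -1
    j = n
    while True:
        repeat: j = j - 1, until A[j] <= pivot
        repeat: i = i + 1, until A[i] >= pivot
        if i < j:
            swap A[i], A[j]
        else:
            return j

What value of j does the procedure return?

pivot = A[0] = 10; i = -1, j = 11
j→10 (A[10]=3≤10), i→0 (A[0]=10≥10); i<j, swap → [3, 14, 13, 12, 17, 9, 8, 7, 6, 5, 10]
j→9 (A[9]=5≤10), i→1 (A[1]=14≥10); i<j, swap → [3, 5, 13, 12, 17, 9, 8, 7, 6, 14, 10]
j→8 (A[8]=6≤10), i→2 (A[2]=13≥10); i<j, swap → [3, 5, 6, 12, 17, 9, 8, 7, 13, 14, 10]
j→7 (A[7]=7≤10), i→3 (A[3]=12≥10); i<j, swap → [3, 5, 6, 7, 17, 9, 8, 12, 13, 14, 10]
j→6 (A[6]=8≤10), i→4 (A[4]=17≥10); i<j, swap → [3, 5, 6, 7, 8, 9, 17, 12, 13, 14, 10]
j→5, i→6; i≥j, return j=5. A = [3, 5, 6, 7, 8, 9, 17, 12, 13, 14, 10]

5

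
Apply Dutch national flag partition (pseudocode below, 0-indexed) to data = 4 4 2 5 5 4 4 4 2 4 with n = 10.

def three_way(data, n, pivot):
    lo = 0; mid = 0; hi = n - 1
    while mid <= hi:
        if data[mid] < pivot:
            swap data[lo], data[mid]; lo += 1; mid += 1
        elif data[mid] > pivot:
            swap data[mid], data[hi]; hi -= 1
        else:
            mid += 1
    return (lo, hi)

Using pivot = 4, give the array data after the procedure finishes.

lo=0 mid=0 hi=9
4=4: mid=1
4=4: mid=2
2<4: swap(0,2), lo=1 mid=3 ⇒ 2 4 4 5 5 4 4 4 2 4
5>4: swap(3,9), hi=8 ⇒ 2 4 4 4 5 4 4 4 2 5
4=4: mid=4
5>4: swap(4,8), hi=7 ⇒ 2 4 4 4 2 4 4 4 5 5
2<4: swap(1,4), lo=2 mid=5 ⇒ 2 2 4 4 4 4 4 4 5 5
4=4: mid=6
4=4: mid=7
4=4: mid=8
done. lo=2 hi=7; data=2 2 4 4 4 4 4 4 5 5

2 2 4 4 4 4 4 4 5 5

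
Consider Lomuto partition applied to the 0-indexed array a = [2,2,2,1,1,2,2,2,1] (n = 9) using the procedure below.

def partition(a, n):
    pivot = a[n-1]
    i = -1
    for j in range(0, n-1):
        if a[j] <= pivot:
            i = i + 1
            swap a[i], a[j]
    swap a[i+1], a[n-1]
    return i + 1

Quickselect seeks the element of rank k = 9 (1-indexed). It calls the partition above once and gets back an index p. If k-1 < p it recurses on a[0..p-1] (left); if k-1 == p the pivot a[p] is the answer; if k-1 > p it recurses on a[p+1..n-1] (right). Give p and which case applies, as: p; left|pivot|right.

2; right

pivot=1, i=-1
j=0: 2>1, skip
j=1: 2>1, skip
j=2: 2>1, skip
j=3: 1≤1, i=0, swap(0,3) ⇒ [1,2,2,2,1,2,2,2,1]
j=4: 1≤1, i=1, swap(1,4) ⇒ [1,1,2,2,2,2,2,2,1]
j=5: 2>1, skip
j=6: 2>1, skip
j=7: 2>1, skip
swap(2,8) ⇒ [1,1,1,2,2,2,2,2,2]; return 2
p = 2; k-1 = 8 > 2 ⇒ right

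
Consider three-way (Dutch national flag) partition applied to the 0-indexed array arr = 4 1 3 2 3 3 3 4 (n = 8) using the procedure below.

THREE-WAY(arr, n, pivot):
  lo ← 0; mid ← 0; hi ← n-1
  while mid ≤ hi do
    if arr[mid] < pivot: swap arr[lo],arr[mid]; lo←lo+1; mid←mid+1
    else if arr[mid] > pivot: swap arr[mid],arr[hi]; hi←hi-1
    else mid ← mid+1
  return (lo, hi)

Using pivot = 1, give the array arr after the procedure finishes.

pivot = 1; lo=0, mid=0, hi=7
arr[mid]=4>1: swap arr[0],arr[7]; hi=6 → 4 1 3 2 3 3 3 4
arr[mid]=4>1: swap arr[0],arr[6]; hi=5 → 3 1 3 2 3 3 4 4
arr[mid]=3>1: swap arr[0],arr[5]; hi=4 → 3 1 3 2 3 3 4 4
arr[mid]=3>1: swap arr[0],arr[4]; hi=3 → 3 1 3 2 3 3 4 4
arr[mid]=3>1: swap arr[0],arr[3]; hi=2 → 2 1 3 3 3 3 4 4
arr[mid]=2>1: swap arr[0],arr[2]; hi=1 → 3 1 2 3 3 3 4 4
arr[mid]=3>1: swap arr[0],arr[1]; hi=0 → 1 3 2 3 3 3 4 4
arr[mid]=1=1: mid=1
end: lo=0, hi=0; arr = 1 3 2 3 3 3 4 4

1 3 2 3 3 3 4 4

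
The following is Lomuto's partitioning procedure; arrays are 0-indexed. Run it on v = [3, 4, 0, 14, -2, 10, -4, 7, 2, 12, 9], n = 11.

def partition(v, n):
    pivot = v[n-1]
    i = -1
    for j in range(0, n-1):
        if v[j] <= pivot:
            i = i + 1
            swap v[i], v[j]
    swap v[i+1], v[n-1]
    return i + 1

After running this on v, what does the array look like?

pivot=9, i=-1
j=0: 3≤9, i=0, swap(0,0) ⇒ [3, 4, 0, 14, -2, 10, -4, 7, 2, 12, 9]
j=1: 4≤9, i=1, swap(1,1) ⇒ [3, 4, 0, 14, -2, 10, -4, 7, 2, 12, 9]
j=2: 0≤9, i=2, swap(2,2) ⇒ [3, 4, 0, 14, -2, 10, -4, 7, 2, 12, 9]
j=3: 14>9, skip
j=4: -2≤9, i=3, swap(3,4) ⇒ [3, 4, 0, -2, 14, 10, -4, 7, 2, 12, 9]
j=5: 10>9, skip
j=6: -4≤9, i=4, swap(4,6) ⇒ [3, 4, 0, -2, -4, 10, 14, 7, 2, 12, 9]
j=7: 7≤9, i=5, swap(5,7) ⇒ [3, 4, 0, -2, -4, 7, 14, 10, 2, 12, 9]
j=8: 2≤9, i=6, swap(6,8) ⇒ [3, 4, 0, -2, -4, 7, 2, 10, 14, 12, 9]
j=9: 12>9, skip
swap(7,10) ⇒ [3, 4, 0, -2, -4, 7, 2, 9, 14, 12, 10]; return 7

[3, 4, 0, -2, -4, 7, 2, 9, 14, 12, 10]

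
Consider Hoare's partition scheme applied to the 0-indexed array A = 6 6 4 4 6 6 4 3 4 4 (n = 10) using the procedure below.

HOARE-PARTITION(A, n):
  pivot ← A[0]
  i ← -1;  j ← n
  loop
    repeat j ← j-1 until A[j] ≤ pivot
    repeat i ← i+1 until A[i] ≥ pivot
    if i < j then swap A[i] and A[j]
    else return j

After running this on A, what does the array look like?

4 4 4 4 3 4 6 6 6 6

pivot=6
j stops at 9 (4), i stops at 0 (6); swap ⇒ 4 6 4 4 6 6 4 3 4 6
j stops at 8 (4), i stops at 1 (6); swap ⇒ 4 4 4 4 6 6 4 3 6 6
j stops at 7 (3), i stops at 4 (6); swap ⇒ 4 4 4 4 3 6 4 6 6 6
j stops at 6 (4), i stops at 5 (6); swap ⇒ 4 4 4 4 3 4 6 6 6 6
j stops at 5, i stops at 6; i≥j ⇒ return 5. A=4 4 4 4 3 4 6 6 6 6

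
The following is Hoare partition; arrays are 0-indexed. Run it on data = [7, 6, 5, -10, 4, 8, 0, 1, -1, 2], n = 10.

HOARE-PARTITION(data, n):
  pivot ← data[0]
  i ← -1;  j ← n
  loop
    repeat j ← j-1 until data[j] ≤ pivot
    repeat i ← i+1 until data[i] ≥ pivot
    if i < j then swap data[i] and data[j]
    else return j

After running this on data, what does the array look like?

pivot = data[0] = 7; i = -1, j = 10
j→9 (data[9]=2≤7), i→0 (data[0]=7≥7); i<j, swap → [2, 6, 5, -10, 4, 8, 0, 1, -1, 7]
j→8 (data[8]=-1≤7), i→5 (data[5]=8≥7); i<j, swap → [2, 6, 5, -10, 4, -1, 0, 1, 8, 7]
j→7, i→8; i≥j, return j=7. data = [2, 6, 5, -10, 4, -1, 0, 1, 8, 7]

[2, 6, 5, -10, 4, -1, 0, 1, 8, 7]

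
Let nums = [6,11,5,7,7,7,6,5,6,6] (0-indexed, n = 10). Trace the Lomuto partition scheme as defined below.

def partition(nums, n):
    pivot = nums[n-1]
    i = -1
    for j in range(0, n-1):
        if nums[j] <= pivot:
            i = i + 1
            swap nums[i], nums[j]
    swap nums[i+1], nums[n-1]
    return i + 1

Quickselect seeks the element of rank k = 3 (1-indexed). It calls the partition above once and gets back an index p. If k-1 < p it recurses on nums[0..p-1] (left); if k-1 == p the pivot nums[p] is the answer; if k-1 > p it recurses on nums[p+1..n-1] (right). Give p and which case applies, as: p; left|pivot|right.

pivot = nums[9] = 6; i = -1
j=0: nums[0]=6 ≤ 6 → i=0, swap nums[0],nums[0] (no change) → [6,11,5,7,7,7,6,5,6,6]
j=1: nums[1]=11 > 6 → no swap
j=2: nums[2]=5 ≤ 6 → i=1, swap nums[1],nums[2] → [6,5,11,7,7,7,6,5,6,6]
j=3: nums[3]=7 > 6 → no swap
j=4: nums[4]=7 > 6 → no swap
j=5: nums[5]=7 > 6 → no swap
j=6: nums[6]=6 ≤ 6 → i=2, swap nums[2],nums[6] → [6,5,6,7,7,7,11,5,6,6]
j=7: nums[7]=5 ≤ 6 → i=3, swap nums[3],nums[7] → [6,5,6,5,7,7,11,7,6,6]
j=8: nums[8]=6 ≤ 6 → i=4, swap nums[4],nums[8] → [6,5,6,5,6,7,11,7,7,6]
final swap nums[5],nums[9] → [6,5,6,5,6,6,11,7,7,7]; return 5
p = 5; k-1 = 2 < 5 ⇒ left

5; left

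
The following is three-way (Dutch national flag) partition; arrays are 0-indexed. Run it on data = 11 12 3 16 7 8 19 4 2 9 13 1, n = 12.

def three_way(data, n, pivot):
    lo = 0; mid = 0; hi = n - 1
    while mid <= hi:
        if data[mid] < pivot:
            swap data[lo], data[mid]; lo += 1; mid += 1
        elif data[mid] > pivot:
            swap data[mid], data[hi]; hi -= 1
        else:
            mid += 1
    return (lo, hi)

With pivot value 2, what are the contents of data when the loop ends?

pivot = 2; lo=0, mid=0, hi=11
data[mid]=11>2: swap data[0],data[11]; hi=10 → 1 12 3 16 7 8 19 4 2 9 13 11
data[mid]=1<2: swap data[0],data[0]; lo=1,mid=1 → 1 12 3 16 7 8 19 4 2 9 13 11
data[mid]=12>2: swap data[1],data[10]; hi=9 → 1 13 3 16 7 8 19 4 2 9 12 11
data[mid]=13>2: swap data[1],data[9]; hi=8 → 1 9 3 16 7 8 19 4 2 13 12 11
data[mid]=9>2: swap data[1],data[8]; hi=7 → 1 2 3 16 7 8 19 4 9 13 12 11
data[mid]=2=2: mid=2
data[mid]=3>2: swap data[2],data[7]; hi=6 → 1 2 4 16 7 8 19 3 9 13 12 11
data[mid]=4>2: swap data[2],data[6]; hi=5 → 1 2 19 16 7 8 4 3 9 13 12 11
data[mid]=19>2: swap data[2],data[5]; hi=4 → 1 2 8 16 7 19 4 3 9 13 12 11
data[mid]=8>2: swap data[2],data[4]; hi=3 → 1 2 7 16 8 19 4 3 9 13 12 11
data[mid]=7>2: swap data[2],data[3]; hi=2 → 1 2 16 7 8 19 4 3 9 13 12 11
data[mid]=16>2: swap data[2],data[2]; hi=1 → 1 2 16 7 8 19 4 3 9 13 12 11
end: lo=1, hi=1; data = 1 2 16 7 8 19 4 3 9 13 12 11

1 2 16 7 8 19 4 3 9 13 12 11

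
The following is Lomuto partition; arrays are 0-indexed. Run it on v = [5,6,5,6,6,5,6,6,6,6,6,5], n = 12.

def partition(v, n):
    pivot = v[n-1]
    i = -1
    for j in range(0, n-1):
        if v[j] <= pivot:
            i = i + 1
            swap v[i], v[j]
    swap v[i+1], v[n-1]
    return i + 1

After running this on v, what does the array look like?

[5,5,5,5,6,6,6,6,6,6,6,6]

pivot = v[11] = 5; i = -1
j=0: v[0]=5 ≤ 5 → i=0, swap v[0],v[0] (no change) → [5,6,5,6,6,5,6,6,6,6,6,5]
j=1: v[1]=6 > 5 → no swap
j=2: v[2]=5 ≤ 5 → i=1, swap v[1],v[2] → [5,5,6,6,6,5,6,6,6,6,6,5]
j=3: v[3]=6 > 5 → no swap
j=4: v[4]=6 > 5 → no swap
j=5: v[5]=5 ≤ 5 → i=2, swap v[2],v[5] → [5,5,5,6,6,6,6,6,6,6,6,5]
j=6: v[6]=6 > 5 → no swap
j=7: v[7]=6 > 5 → no swap
j=8: v[8]=6 > 5 → no swap
j=9: v[9]=6 > 5 → no swap
j=10: v[10]=6 > 5 → no swap
final swap v[3],v[11] → [5,5,5,5,6,6,6,6,6,6,6,6]; return 3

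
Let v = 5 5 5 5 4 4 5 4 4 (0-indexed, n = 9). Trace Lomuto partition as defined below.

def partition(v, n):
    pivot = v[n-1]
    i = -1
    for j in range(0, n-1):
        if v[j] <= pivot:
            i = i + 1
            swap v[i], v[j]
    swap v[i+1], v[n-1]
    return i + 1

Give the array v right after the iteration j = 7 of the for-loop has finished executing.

pivot=4, i=-1
j=0: 5>4, skip
j=1: 5>4, skip
j=2: 5>4, skip
j=3: 5>4, skip
j=4: 4≤4, i=0, swap(0,4) ⇒ 4 5 5 5 5 4 5 4 4
j=5: 4≤4, i=1, swap(1,5) ⇒ 4 4 5 5 5 5 5 4 4
j=6: 5>4, skip
j=7: 4≤4, i=2, swap(2,7) ⇒ 4 4 4 5 5 5 5 5 4
(after j=7) v = 4 4 4 5 5 5 5 5 4

4 4 4 5 5 5 5 5 4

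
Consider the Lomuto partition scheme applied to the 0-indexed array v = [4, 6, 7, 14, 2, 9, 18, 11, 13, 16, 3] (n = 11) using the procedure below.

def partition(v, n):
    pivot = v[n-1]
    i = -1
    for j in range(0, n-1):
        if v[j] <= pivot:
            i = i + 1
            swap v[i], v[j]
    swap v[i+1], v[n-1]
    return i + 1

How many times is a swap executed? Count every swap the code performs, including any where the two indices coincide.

2

pivot=3, i=-1
j=0: 4>3, skip
j=1: 6>3, skip
j=2: 7>3, skip
j=3: 14>3, skip
j=4: 2≤3, i=0, swap(0,4) ⇒ [2, 6, 7, 14, 4, 9, 18, 11, 13, 16, 3]
j=5: 9>3, skip
j=6: 18>3, skip
j=7: 11>3, skip
j=8: 13>3, skip
j=9: 16>3, skip
swap(1,10) ⇒ [2, 3, 7, 14, 4, 9, 18, 11, 13, 16, 6]; return 1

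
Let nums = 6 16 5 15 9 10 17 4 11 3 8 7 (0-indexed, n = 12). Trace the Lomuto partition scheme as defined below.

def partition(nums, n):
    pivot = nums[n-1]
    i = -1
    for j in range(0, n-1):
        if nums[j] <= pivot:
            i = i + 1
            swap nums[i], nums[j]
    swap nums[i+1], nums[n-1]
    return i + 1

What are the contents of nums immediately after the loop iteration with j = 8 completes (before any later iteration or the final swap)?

6 5 4 15 9 10 17 16 11 3 8 7

pivot=7, i=-1
j=0: 6≤7, i=0, swap(0,0) ⇒ 6 16 5 15 9 10 17 4 11 3 8 7
j=1: 16>7, skip
j=2: 5≤7, i=1, swap(1,2) ⇒ 6 5 16 15 9 10 17 4 11 3 8 7
j=3: 15>7, skip
j=4: 9>7, skip
j=5: 10>7, skip
j=6: 17>7, skip
j=7: 4≤7, i=2, swap(2,7) ⇒ 6 5 4 15 9 10 17 16 11 3 8 7
j=8: 11>7, skip
(after j=8) nums = 6 5 4 15 9 10 17 16 11 3 8 7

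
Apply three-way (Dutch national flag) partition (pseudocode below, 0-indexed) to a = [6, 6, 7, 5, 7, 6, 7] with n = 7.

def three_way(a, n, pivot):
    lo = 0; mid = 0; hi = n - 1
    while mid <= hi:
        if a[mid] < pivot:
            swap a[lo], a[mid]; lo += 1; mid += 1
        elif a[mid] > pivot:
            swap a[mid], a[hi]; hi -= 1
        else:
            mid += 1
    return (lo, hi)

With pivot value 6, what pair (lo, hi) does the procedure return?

(1, 3)

pivot = 6; lo=0, mid=0, hi=6
a[mid]=6=6: mid=1
a[mid]=6=6: mid=2
a[mid]=7>6: swap a[2],a[6]; hi=5 → [6, 6, 7, 5, 7, 6, 7]
a[mid]=7>6: swap a[2],a[5]; hi=4 → [6, 6, 6, 5, 7, 7, 7]
a[mid]=6=6: mid=3
a[mid]=5<6: swap a[0],a[3]; lo=1,mid=4 → [5, 6, 6, 6, 7, 7, 7]
a[mid]=7>6: swap a[4],a[4]; hi=3 → [5, 6, 6, 6, 7, 7, 7]
end: lo=1, hi=3; a = [5, 6, 6, 6, 7, 7, 7]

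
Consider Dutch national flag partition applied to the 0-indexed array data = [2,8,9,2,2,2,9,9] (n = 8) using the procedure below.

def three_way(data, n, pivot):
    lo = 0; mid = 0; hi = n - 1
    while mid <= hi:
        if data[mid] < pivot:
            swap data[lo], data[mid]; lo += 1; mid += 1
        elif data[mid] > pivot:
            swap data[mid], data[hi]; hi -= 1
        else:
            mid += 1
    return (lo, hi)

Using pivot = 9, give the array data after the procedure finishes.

[2,8,2,2,2,9,9,9]

lo=0 mid=0 hi=7
2<9: swap(0,0), lo=1 mid=1 ⇒ [2,8,9,2,2,2,9,9]
8<9: swap(1,1), lo=2 mid=2 ⇒ [2,8,9,2,2,2,9,9]
9=9: mid=3
2<9: swap(2,3), lo=3 mid=4 ⇒ [2,8,2,9,2,2,9,9]
2<9: swap(3,4), lo=4 mid=5 ⇒ [2,8,2,2,9,2,9,9]
2<9: swap(4,5), lo=5 mid=6 ⇒ [2,8,2,2,2,9,9,9]
9=9: mid=7
9=9: mid=8
done. lo=5 hi=7; data=[2,8,2,2,2,9,9,9]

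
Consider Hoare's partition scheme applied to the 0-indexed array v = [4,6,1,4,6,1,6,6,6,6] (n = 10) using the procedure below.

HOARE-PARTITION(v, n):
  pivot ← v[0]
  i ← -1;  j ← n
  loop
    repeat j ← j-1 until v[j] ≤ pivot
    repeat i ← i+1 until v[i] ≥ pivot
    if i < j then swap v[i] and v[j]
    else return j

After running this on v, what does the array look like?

[1,4,1,6,6,4,6,6,6,6]

pivot = v[0] = 4; i = -1, j = 10
j→5 (v[5]=1≤4), i→0 (v[0]=4≥4); i<j, swap → [1,6,1,4,6,4,6,6,6,6]
j→3 (v[3]=4≤4), i→1 (v[1]=6≥4); i<j, swap → [1,4,1,6,6,4,6,6,6,6]
j→2, i→3; i≥j, return j=2. v = [1,4,1,6,6,4,6,6,6,6]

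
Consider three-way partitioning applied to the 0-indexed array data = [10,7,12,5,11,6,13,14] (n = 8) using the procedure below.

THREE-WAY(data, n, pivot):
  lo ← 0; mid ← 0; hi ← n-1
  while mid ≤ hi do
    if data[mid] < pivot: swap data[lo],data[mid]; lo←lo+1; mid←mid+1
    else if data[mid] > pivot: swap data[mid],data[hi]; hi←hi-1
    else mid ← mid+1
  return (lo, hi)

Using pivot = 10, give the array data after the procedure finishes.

[7,6,5,10,11,13,14,12]

lo=0 mid=0 hi=7
10=10: mid=1
7<10: swap(0,1), lo=1 mid=2 ⇒ [7,10,12,5,11,6,13,14]
12>10: swap(2,7), hi=6 ⇒ [7,10,14,5,11,6,13,12]
14>10: swap(2,6), hi=5 ⇒ [7,10,13,5,11,6,14,12]
13>10: swap(2,5), hi=4 ⇒ [7,10,6,5,11,13,14,12]
6<10: swap(1,2), lo=2 mid=3 ⇒ [7,6,10,5,11,13,14,12]
5<10: swap(2,3), lo=3 mid=4 ⇒ [7,6,5,10,11,13,14,12]
11>10: swap(4,4), hi=3 ⇒ [7,6,5,10,11,13,14,12]
done. lo=3 hi=3; data=[7,6,5,10,11,13,14,12]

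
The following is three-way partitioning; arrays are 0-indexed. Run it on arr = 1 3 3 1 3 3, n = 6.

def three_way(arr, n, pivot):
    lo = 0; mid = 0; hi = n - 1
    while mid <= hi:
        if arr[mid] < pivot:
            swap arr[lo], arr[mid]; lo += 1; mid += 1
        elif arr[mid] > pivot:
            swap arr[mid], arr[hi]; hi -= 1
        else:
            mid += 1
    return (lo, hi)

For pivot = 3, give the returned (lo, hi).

pivot = 3; lo=0, mid=0, hi=5
arr[mid]=1<3: swap arr[0],arr[0]; lo=1,mid=1 → 1 3 3 1 3 3
arr[mid]=3=3: mid=2
arr[mid]=3=3: mid=3
arr[mid]=1<3: swap arr[1],arr[3]; lo=2,mid=4 → 1 1 3 3 3 3
arr[mid]=3=3: mid=5
arr[mid]=3=3: mid=6
end: lo=2, hi=5; arr = 1 1 3 3 3 3

(2, 5)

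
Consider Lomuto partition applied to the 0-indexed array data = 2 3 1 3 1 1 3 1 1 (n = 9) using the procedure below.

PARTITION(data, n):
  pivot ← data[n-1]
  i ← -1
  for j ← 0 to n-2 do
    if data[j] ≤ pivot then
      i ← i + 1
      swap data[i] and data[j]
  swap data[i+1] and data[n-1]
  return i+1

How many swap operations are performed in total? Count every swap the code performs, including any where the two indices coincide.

pivot = data[8] = 1; i = -1
j=0: data[0]=2 > 1 → no swap
j=1: data[1]=3 > 1 → no swap
j=2: data[2]=1 ≤ 1 → i=0, swap data[0],data[2] → 1 3 2 3 1 1 3 1 1
j=3: data[3]=3 > 1 → no swap
j=4: data[4]=1 ≤ 1 → i=1, swap data[1],data[4] → 1 1 2 3 3 1 3 1 1
j=5: data[5]=1 ≤ 1 → i=2, swap data[2],data[5] → 1 1 1 3 3 2 3 1 1
j=6: data[6]=3 > 1 → no swap
j=7: data[7]=1 ≤ 1 → i=3, swap data[3],data[7] → 1 1 1 1 3 2 3 3 1
final swap data[4],data[8] → 1 1 1 1 1 2 3 3 3; return 4

5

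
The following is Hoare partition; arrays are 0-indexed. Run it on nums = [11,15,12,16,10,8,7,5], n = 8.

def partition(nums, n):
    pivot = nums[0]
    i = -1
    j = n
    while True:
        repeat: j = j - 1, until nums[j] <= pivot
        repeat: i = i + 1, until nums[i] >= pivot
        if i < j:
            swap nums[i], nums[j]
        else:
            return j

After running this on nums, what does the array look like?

[5,7,8,10,16,12,15,11]

pivot = nums[0] = 11; i = -1, j = 8
j→7 (nums[7]=5≤11), i→0 (nums[0]=11≥11); i<j, swap → [5,15,12,16,10,8,7,11]
j→6 (nums[6]=7≤11), i→1 (nums[1]=15≥11); i<j, swap → [5,7,12,16,10,8,15,11]
j→5 (nums[5]=8≤11), i→2 (nums[2]=12≥11); i<j, swap → [5,7,8,16,10,12,15,11]
j→4 (nums[4]=10≤11), i→3 (nums[3]=16≥11); i<j, swap → [5,7,8,10,16,12,15,11]
j→3, i→4; i≥j, return j=3. nums = [5,7,8,10,16,12,15,11]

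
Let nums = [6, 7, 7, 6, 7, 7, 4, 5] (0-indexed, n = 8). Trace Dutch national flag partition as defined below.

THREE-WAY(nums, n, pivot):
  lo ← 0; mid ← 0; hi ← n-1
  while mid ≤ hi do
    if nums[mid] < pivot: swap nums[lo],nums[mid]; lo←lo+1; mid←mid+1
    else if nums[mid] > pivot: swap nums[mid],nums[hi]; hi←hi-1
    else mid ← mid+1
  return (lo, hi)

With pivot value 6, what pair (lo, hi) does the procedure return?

lo=0 mid=0 hi=7
6=6: mid=1
7>6: swap(1,7), hi=6 ⇒ [6, 5, 7, 6, 7, 7, 4, 7]
5<6: swap(0,1), lo=1 mid=2 ⇒ [5, 6, 7, 6, 7, 7, 4, 7]
7>6: swap(2,6), hi=5 ⇒ [5, 6, 4, 6, 7, 7, 7, 7]
4<6: swap(1,2), lo=2 mid=3 ⇒ [5, 4, 6, 6, 7, 7, 7, 7]
6=6: mid=4
7>6: swap(4,5), hi=4 ⇒ [5, 4, 6, 6, 7, 7, 7, 7]
7>6: swap(4,4), hi=3 ⇒ [5, 4, 6, 6, 7, 7, 7, 7]
done. lo=2 hi=3; nums=[5, 4, 6, 6, 7, 7, 7, 7]

(2, 3)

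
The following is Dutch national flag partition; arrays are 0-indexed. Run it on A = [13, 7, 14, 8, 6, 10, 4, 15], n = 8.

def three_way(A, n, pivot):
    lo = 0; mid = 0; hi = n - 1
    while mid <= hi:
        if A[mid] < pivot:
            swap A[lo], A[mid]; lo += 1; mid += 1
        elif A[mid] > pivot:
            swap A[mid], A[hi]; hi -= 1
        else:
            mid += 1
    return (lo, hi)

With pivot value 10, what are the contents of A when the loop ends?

pivot = 10; lo=0, mid=0, hi=7
A[mid]=13>10: swap A[0],A[7]; hi=6 → [15, 7, 14, 8, 6, 10, 4, 13]
A[mid]=15>10: swap A[0],A[6]; hi=5 → [4, 7, 14, 8, 6, 10, 15, 13]
A[mid]=4<10: swap A[0],A[0]; lo=1,mid=1 → [4, 7, 14, 8, 6, 10, 15, 13]
A[mid]=7<10: swap A[1],A[1]; lo=2,mid=2 → [4, 7, 14, 8, 6, 10, 15, 13]
A[mid]=14>10: swap A[2],A[5]; hi=4 → [4, 7, 10, 8, 6, 14, 15, 13]
A[mid]=10=10: mid=3
A[mid]=8<10: swap A[2],A[3]; lo=3,mid=4 → [4, 7, 8, 10, 6, 14, 15, 13]
A[mid]=6<10: swap A[3],A[4]; lo=4,mid=5 → [4, 7, 8, 6, 10, 14, 15, 13]
end: lo=4, hi=4; A = [4, 7, 8, 6, 10, 14, 15, 13]

[4, 7, 8, 6, 10, 14, 15, 13]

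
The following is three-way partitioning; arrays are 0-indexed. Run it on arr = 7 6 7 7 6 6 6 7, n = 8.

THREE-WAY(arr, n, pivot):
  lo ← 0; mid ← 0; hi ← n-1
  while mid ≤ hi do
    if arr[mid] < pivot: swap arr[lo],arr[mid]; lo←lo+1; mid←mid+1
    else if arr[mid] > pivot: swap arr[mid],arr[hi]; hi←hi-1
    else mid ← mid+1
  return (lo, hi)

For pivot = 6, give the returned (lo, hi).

pivot = 6; lo=0, mid=0, hi=7
arr[mid]=7>6: swap arr[0],arr[7]; hi=6 → 7 6 7 7 6 6 6 7
arr[mid]=7>6: swap arr[0],arr[6]; hi=5 → 6 6 7 7 6 6 7 7
arr[mid]=6=6: mid=1
arr[mid]=6=6: mid=2
arr[mid]=7>6: swap arr[2],arr[5]; hi=4 → 6 6 6 7 6 7 7 7
arr[mid]=6=6: mid=3
arr[mid]=7>6: swap arr[3],arr[4]; hi=3 → 6 6 6 6 7 7 7 7
arr[mid]=6=6: mid=4
end: lo=0, hi=3; arr = 6 6 6 6 7 7 7 7

(0, 3)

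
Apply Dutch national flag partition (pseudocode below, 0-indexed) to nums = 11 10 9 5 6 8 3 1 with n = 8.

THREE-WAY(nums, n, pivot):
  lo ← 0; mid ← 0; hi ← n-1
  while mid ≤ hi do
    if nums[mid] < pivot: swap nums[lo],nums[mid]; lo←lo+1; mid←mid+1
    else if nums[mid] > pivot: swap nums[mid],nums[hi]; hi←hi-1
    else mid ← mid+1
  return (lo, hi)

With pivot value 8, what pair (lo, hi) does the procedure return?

(4, 4)

pivot = 8; lo=0, mid=0, hi=7
nums[mid]=11>8: swap nums[0],nums[7]; hi=6 → 1 10 9 5 6 8 3 11
nums[mid]=1<8: swap nums[0],nums[0]; lo=1,mid=1 → 1 10 9 5 6 8 3 11
nums[mid]=10>8: swap nums[1],nums[6]; hi=5 → 1 3 9 5 6 8 10 11
nums[mid]=3<8: swap nums[1],nums[1]; lo=2,mid=2 → 1 3 9 5 6 8 10 11
nums[mid]=9>8: swap nums[2],nums[5]; hi=4 → 1 3 8 5 6 9 10 11
nums[mid]=8=8: mid=3
nums[mid]=5<8: swap nums[2],nums[3]; lo=3,mid=4 → 1 3 5 8 6 9 10 11
nums[mid]=6<8: swap nums[3],nums[4]; lo=4,mid=5 → 1 3 5 6 8 9 10 11
end: lo=4, hi=4; nums = 1 3 5 6 8 9 10 11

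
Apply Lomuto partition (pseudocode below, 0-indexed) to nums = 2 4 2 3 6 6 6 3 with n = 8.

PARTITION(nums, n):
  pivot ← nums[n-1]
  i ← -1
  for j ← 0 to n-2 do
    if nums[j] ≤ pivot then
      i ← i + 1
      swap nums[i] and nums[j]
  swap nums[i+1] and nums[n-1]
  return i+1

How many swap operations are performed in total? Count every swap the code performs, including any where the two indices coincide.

4

pivot = nums[7] = 3; i = -1
j=0: nums[0]=2 ≤ 3 → i=0, swap nums[0],nums[0] (no change) → 2 4 2 3 6 6 6 3
j=1: nums[1]=4 > 3 → no swap
j=2: nums[2]=2 ≤ 3 → i=1, swap nums[1],nums[2] → 2 2 4 3 6 6 6 3
j=3: nums[3]=3 ≤ 3 → i=2, swap nums[2],nums[3] → 2 2 3 4 6 6 6 3
j=4: nums[4]=6 > 3 → no swap
j=5: nums[5]=6 > 3 → no swap
j=6: nums[6]=6 > 3 → no swap
final swap nums[3],nums[7] → 2 2 3 3 6 6 6 4; return 3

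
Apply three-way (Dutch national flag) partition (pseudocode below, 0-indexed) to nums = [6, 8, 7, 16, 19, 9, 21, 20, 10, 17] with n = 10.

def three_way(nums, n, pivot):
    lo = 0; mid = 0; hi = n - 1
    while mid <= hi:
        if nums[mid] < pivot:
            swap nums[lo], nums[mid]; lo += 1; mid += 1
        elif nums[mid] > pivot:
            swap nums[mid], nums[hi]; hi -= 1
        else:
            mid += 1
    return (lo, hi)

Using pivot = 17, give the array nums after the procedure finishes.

[6, 8, 7, 16, 9, 10, 17, 20, 21, 19]

lo=0 mid=0 hi=9
6<17: swap(0,0), lo=1 mid=1 ⇒ [6, 8, 7, 16, 19, 9, 21, 20, 10, 17]
8<17: swap(1,1), lo=2 mid=2 ⇒ [6, 8, 7, 16, 19, 9, 21, 20, 10, 17]
7<17: swap(2,2), lo=3 mid=3 ⇒ [6, 8, 7, 16, 19, 9, 21, 20, 10, 17]
16<17: swap(3,3), lo=4 mid=4 ⇒ [6, 8, 7, 16, 19, 9, 21, 20, 10, 17]
19>17: swap(4,9), hi=8 ⇒ [6, 8, 7, 16, 17, 9, 21, 20, 10, 19]
17=17: mid=5
9<17: swap(4,5), lo=5 mid=6 ⇒ [6, 8, 7, 16, 9, 17, 21, 20, 10, 19]
21>17: swap(6,8), hi=7 ⇒ [6, 8, 7, 16, 9, 17, 10, 20, 21, 19]
10<17: swap(5,6), lo=6 mid=7 ⇒ [6, 8, 7, 16, 9, 10, 17, 20, 21, 19]
20>17: swap(7,7), hi=6 ⇒ [6, 8, 7, 16, 9, 10, 17, 20, 21, 19]
done. lo=6 hi=6; nums=[6, 8, 7, 16, 9, 10, 17, 20, 21, 19]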